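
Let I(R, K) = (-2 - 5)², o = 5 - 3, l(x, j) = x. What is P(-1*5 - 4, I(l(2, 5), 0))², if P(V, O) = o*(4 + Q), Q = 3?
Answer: 196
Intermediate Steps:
o = 2
I(R, K) = 49 (I(R, K) = (-7)² = 49)
P(V, O) = 14 (P(V, O) = 2*(4 + 3) = 2*7 = 14)
P(-1*5 - 4, I(l(2, 5), 0))² = 14² = 196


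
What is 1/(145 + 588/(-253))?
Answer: 253/36097 ≈ 0.0070089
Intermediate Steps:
1/(145 + 588/(-253)) = 1/(145 + 588*(-1/253)) = 1/(145 - 588/253) = 1/(36097/253) = 253/36097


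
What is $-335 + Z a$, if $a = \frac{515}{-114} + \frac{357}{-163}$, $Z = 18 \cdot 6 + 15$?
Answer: $- \frac{7185353}{6194} \approx -1160.1$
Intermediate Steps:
$Z = 123$ ($Z = 108 + 15 = 123$)
$a = - \frac{124643}{18582}$ ($a = 515 \left(- \frac{1}{114}\right) + 357 \left(- \frac{1}{163}\right) = - \frac{515}{114} - \frac{357}{163} = - \frac{124643}{18582} \approx -6.7077$)
$-335 + Z a = -335 + 123 \left(- \frac{124643}{18582}\right) = -335 - \frac{5110363}{6194} = - \frac{7185353}{6194}$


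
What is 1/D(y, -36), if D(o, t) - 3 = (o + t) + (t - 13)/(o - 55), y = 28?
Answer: -27/86 ≈ -0.31395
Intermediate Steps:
D(o, t) = 3 + o + t + (-13 + t)/(-55 + o) (D(o, t) = 3 + ((o + t) + (t - 13)/(o - 55)) = 3 + ((o + t) + (-13 + t)/(-55 + o)) = 3 + (o + t + (-13 + t)/(-55 + o)) = 3 + o + t + (-13 + t)/(-55 + o))
1/D(y, -36) = 1/((-178 + 28² - 54*(-36) - 52*28 + 28*(-36))/(-55 + 28)) = 1/((-178 + 784 + 1944 - 1456 - 1008)/(-27)) = 1/(-1/27*86) = 1/(-86/27) = -27/86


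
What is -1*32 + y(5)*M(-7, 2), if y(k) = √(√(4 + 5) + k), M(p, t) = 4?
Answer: -32 + 8*√2 ≈ -20.686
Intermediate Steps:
y(k) = √(3 + k) (y(k) = √(√9 + k) = √(3 + k))
-1*32 + y(5)*M(-7, 2) = -1*32 + √(3 + 5)*4 = -32 + √8*4 = -32 + (2*√2)*4 = -32 + 8*√2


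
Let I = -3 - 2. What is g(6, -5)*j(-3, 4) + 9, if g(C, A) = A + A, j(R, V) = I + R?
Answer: 89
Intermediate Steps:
I = -5
j(R, V) = -5 + R
g(C, A) = 2*A
g(6, -5)*j(-3, 4) + 9 = (2*(-5))*(-5 - 3) + 9 = -10*(-8) + 9 = 80 + 9 = 89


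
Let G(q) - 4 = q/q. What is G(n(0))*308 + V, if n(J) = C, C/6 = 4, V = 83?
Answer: 1623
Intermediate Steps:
C = 24 (C = 6*4 = 24)
n(J) = 24
G(q) = 5 (G(q) = 4 + q/q = 4 + 1 = 5)
G(n(0))*308 + V = 5*308 + 83 = 1540 + 83 = 1623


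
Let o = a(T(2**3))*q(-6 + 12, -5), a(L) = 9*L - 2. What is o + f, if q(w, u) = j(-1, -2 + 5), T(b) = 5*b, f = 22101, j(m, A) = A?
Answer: 23175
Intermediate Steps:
q(w, u) = 3 (q(w, u) = -2 + 5 = 3)
a(L) = -2 + 9*L
o = 1074 (o = (-2 + 9*(5*2**3))*3 = (-2 + 9*(5*8))*3 = (-2 + 9*40)*3 = (-2 + 360)*3 = 358*3 = 1074)
o + f = 1074 + 22101 = 23175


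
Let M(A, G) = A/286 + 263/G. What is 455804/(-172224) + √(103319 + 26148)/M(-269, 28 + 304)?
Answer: -113951/43056 - 47476*√129467/7045 ≈ -2427.4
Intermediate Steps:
M(A, G) = 263/G + A/286 (M(A, G) = A*(1/286) + 263/G = A/286 + 263/G = 263/G + A/286)
455804/(-172224) + √(103319 + 26148)/M(-269, 28 + 304) = 455804/(-172224) + √(103319 + 26148)/(263/(28 + 304) + (1/286)*(-269)) = 455804*(-1/172224) + √129467/(263/332 - 269/286) = -113951/43056 + √129467/(263*(1/332) - 269/286) = -113951/43056 + √129467/(263/332 - 269/286) = -113951/43056 + √129467/(-7045/47476) = -113951/43056 + √129467*(-47476/7045) = -113951/43056 - 47476*√129467/7045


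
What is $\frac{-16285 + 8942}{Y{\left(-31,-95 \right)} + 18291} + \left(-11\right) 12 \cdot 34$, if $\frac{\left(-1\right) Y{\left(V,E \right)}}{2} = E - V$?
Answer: $- \frac{82671815}{18419} \approx -4488.4$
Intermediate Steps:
$Y{\left(V,E \right)} = - 2 E + 2 V$ ($Y{\left(V,E \right)} = - 2 \left(E - V\right) = - 2 E + 2 V$)
$\frac{-16285 + 8942}{Y{\left(-31,-95 \right)} + 18291} + \left(-11\right) 12 \cdot 34 = \frac{-16285 + 8942}{\left(\left(-2\right) \left(-95\right) + 2 \left(-31\right)\right) + 18291} + \left(-11\right) 12 \cdot 34 = - \frac{7343}{\left(190 - 62\right) + 18291} - 4488 = - \frac{7343}{128 + 18291} - 4488 = - \frac{7343}{18419} - 4488 = - \frac{82671815}{18419}$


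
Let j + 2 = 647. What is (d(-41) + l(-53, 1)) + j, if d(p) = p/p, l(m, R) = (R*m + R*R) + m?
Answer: 541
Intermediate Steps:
l(m, R) = m + R² + R*m (l(m, R) = (R*m + R²) + m = (R² + R*m) + m = m + R² + R*m)
j = 645 (j = -2 + 647 = 645)
d(p) = 1
(d(-41) + l(-53, 1)) + j = (1 + (-53 + 1² + 1*(-53))) + 645 = (1 + (-53 + 1 - 53)) + 645 = (1 - 105) + 645 = -104 + 645 = 541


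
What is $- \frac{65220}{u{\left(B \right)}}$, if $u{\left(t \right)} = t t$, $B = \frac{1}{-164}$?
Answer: $-1754157120$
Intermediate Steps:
$B = - \frac{1}{164} \approx -0.0060976$
$u{\left(t \right)} = t^{2}$
$- \frac{65220}{u{\left(B \right)}} = - \frac{65220}{\left(- \frac{1}{164}\right)^{2}} = - 65220 \frac{1}{\frac{1}{26896}} = \left(-65220\right) 26896 = -1754157120$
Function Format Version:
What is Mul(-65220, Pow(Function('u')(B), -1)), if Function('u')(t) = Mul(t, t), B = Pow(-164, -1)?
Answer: -1754157120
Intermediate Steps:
B = Rational(-1, 164) ≈ -0.0060976
Function('u')(t) = Pow(t, 2)
Mul(-65220, Pow(Function('u')(B), -1)) = Mul(-65220, Pow(Pow(Rational(-1, 164), 2), -1)) = Mul(-65220, Pow(Rational(1, 26896), -1)) = Mul(-65220, 26896) = -1754157120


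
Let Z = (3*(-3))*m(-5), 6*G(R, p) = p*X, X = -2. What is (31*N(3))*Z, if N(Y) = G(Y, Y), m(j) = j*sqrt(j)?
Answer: -1395*I*sqrt(5) ≈ -3119.3*I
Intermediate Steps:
m(j) = j**(3/2)
G(R, p) = -p/3 (G(R, p) = (p*(-2))/6 = (-2*p)/6 = -p/3)
N(Y) = -Y/3
Z = 45*I*sqrt(5) (Z = (3*(-3))*(-5)**(3/2) = -(-45)*I*sqrt(5) = 45*I*sqrt(5) ≈ 100.62*I)
(31*N(3))*Z = (31*(-1/3*3))*(45*I*sqrt(5)) = (31*(-1))*(45*I*sqrt(5)) = -1395*I*sqrt(5)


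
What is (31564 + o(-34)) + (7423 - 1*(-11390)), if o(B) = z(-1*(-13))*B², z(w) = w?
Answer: 65405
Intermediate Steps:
o(B) = 13*B² (o(B) = (-1*(-13))*B² = 13*B²)
(31564 + o(-34)) + (7423 - 1*(-11390)) = (31564 + 13*(-34)²) + (7423 - 1*(-11390)) = (31564 + 13*1156) + (7423 + 11390) = (31564 + 15028) + 18813 = 46592 + 18813 = 65405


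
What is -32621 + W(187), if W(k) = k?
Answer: -32434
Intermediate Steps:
-32621 + W(187) = -32621 + 187 = -32434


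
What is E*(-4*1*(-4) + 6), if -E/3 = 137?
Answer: -9042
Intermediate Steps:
E = -411 (E = -3*137 = -411)
E*(-4*1*(-4) + 6) = -411*(-4*1*(-4) + 6) = -411*(-4*(-4) + 6) = -411*(16 + 6) = -411*22 = -9042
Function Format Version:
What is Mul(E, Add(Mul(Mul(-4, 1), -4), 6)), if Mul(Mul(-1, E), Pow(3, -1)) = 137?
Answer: -9042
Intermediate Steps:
E = -411 (E = Mul(-3, 137) = -411)
Mul(E, Add(Mul(Mul(-4, 1), -4), 6)) = Mul(-411, Add(Mul(Mul(-4, 1), -4), 6)) = Mul(-411, Add(Mul(-4, -4), 6)) = Mul(-411, Add(16, 6)) = Mul(-411, 22) = -9042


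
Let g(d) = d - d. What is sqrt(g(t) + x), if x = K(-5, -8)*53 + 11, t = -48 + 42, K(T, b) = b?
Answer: I*sqrt(413) ≈ 20.322*I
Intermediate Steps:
t = -6
g(d) = 0
x = -413 (x = -8*53 + 11 = -424 + 11 = -413)
sqrt(g(t) + x) = sqrt(0 - 413) = sqrt(-413) = I*sqrt(413)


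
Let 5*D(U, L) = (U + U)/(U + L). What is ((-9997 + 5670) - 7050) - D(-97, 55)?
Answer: -1194682/105 ≈ -11378.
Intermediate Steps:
D(U, L) = 2*U/(5*(L + U)) (D(U, L) = ((U + U)/(U + L))/5 = ((2*U)/(L + U))/5 = (2*U/(L + U))/5 = 2*U/(5*(L + U)))
((-9997 + 5670) - 7050) - D(-97, 55) = ((-9997 + 5670) - 7050) - 2*(-97)/(5*(55 - 97)) = (-4327 - 7050) - 2*(-97)/(5*(-42)) = -11377 - 2*(-97)*(-1)/(5*42) = -11377 - 1*97/105 = -11377 - 97/105 = -1194682/105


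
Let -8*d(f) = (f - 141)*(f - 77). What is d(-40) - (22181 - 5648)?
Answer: -153441/8 ≈ -19180.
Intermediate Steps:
d(f) = -(-141 + f)*(-77 + f)/8 (d(f) = -(f - 141)*(f - 77)/8 = -(-141 + f)*(-77 + f)/8)
d(-40) - (22181 - 5648) = (-10857/8 - ⅛*(-40)² + (109/4)*(-40)) - (22181 - 5648) = (-10857/8 - ⅛*1600 - 1090) - 1*16533 = (-10857/8 - 200 - 1090) - 16533 = -21177/8 - 16533 = -153441/8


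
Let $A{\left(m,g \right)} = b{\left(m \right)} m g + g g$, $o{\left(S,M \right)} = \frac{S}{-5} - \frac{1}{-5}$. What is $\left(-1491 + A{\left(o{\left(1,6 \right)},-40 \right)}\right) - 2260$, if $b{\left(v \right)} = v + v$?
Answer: $-2151$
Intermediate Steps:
$b{\left(v \right)} = 2 v$
$o{\left(S,M \right)} = \frac{1}{5} - \frac{S}{5}$ ($o{\left(S,M \right)} = S \left(- \frac{1}{5}\right) - - \frac{1}{5} = - \frac{S}{5} + \frac{1}{5} = \frac{1}{5} - \frac{S}{5}$)
$A{\left(m,g \right)} = g^{2} + 2 g m^{2}$ ($A{\left(m,g \right)} = 2 m m g + g g = 2 m^{2} g + g^{2} = 2 g m^{2} + g^{2} = g^{2} + 2 g m^{2}$)
$\left(-1491 + A{\left(o{\left(1,6 \right)},-40 \right)}\right) - 2260 = \left(-1491 - 40 \left(-40 + 2 \left(\frac{1}{5} - \frac{1}{5}\right)^{2}\right)\right) - 2260 = \left(-1491 - 40 \left(-40 + 2 \cdot 0^{2}\right)\right) - 2260 = \left(-1491 - 40 \left(-40 + 2 \cdot 0\right)\right) - 2260 = \left(-1491 - 40 \left(-40 + 0\right)\right) - 2260 = \left(-1491 - -1600\right) - 2260 = \left(-1491 + 1600\right) - 2260 = 109 - 2260 = -2151$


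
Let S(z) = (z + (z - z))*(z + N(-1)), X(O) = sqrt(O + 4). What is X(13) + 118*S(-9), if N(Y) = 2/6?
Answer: 9204 + sqrt(17) ≈ 9208.1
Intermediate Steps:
X(O) = sqrt(4 + O)
N(Y) = 1/3 (N(Y) = 2*(1/6) = 1/3)
S(z) = z*(1/3 + z) (S(z) = (z + (z - z))*(z + 1/3) = (z + 0)*(1/3 + z) = z*(1/3 + z))
X(13) + 118*S(-9) = sqrt(4 + 13) + 118*(-9*(1/3 - 9)) = sqrt(17) + 118*(-9*(-26/3)) = sqrt(17) + 118*78 = sqrt(17) + 9204 = 9204 + sqrt(17)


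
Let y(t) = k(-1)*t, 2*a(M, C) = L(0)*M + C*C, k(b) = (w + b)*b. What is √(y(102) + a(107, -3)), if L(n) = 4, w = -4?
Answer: √2914/2 ≈ 26.991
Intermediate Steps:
k(b) = b*(-4 + b) (k(b) = (-4 + b)*b = b*(-4 + b))
a(M, C) = C²/2 + 2*M (a(M, C) = (4*M + C*C)/2 = (4*M + C²)/2 = (C² + 4*M)/2 = C²/2 + 2*M)
y(t) = 5*t (y(t) = (-(-4 - 1))*t = (-1*(-5))*t = 5*t)
√(y(102) + a(107, -3)) = √(5*102 + ((½)*(-3)² + 2*107)) = √(510 + ((½)*9 + 214)) = √(510 + (9/2 + 214)) = √(510 + 437/2) = √(1457/2) = √2914/2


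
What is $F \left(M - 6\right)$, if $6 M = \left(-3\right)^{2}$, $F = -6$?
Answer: $27$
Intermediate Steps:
$M = \frac{3}{2}$ ($M = \frac{\left(-3\right)^{2}}{6} = \frac{1}{6} \cdot 9 = \frac{3}{2} \approx 1.5$)
$F \left(M - 6\right) = - 6 \left(\frac{3}{2} - 6\right) = \left(-6\right) \left(- \frac{9}{2}\right) = 27$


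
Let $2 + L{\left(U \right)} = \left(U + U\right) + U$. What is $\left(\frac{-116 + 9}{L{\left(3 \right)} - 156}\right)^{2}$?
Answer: $\frac{11449}{22201} \approx 0.5157$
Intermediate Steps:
$L{\left(U \right)} = -2 + 3 U$ ($L{\left(U \right)} = -2 + \left(\left(U + U\right) + U\right) = -2 + \left(2 U + U\right) = -2 + 3 U$)
$\left(\frac{-116 + 9}{L{\left(3 \right)} - 156}\right)^{2} = \left(\frac{-116 + 9}{\left(-2 + 3 \cdot 3\right) - 156}\right)^{2} = \left(- \frac{107}{\left(-2 + 9\right) - 156}\right)^{2} = \left(- \frac{107}{7 - 156}\right)^{2} = \left(- \frac{107}{-149}\right)^{2} = \left(\left(-107\right) \left(- \frac{1}{149}\right)\right)^{2} = \left(\frac{107}{149}\right)^{2} = \frac{11449}{22201}$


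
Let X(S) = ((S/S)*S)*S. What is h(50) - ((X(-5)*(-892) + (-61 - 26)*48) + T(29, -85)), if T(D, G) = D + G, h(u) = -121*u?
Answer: 20482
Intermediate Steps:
X(S) = S² (X(S) = (1*S)*S = S*S = S²)
h(50) - ((X(-5)*(-892) + (-61 - 26)*48) + T(29, -85)) = -121*50 - (((-5)²*(-892) + (-61 - 26)*48) + (29 - 85)) = -6050 - ((25*(-892) - 87*48) - 56) = -6050 - ((-22300 - 4176) - 56) = -6050 - (-26476 - 56) = -6050 - 1*(-26532) = -6050 + 26532 = 20482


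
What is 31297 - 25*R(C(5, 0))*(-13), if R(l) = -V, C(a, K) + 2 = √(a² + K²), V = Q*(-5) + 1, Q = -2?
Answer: 27722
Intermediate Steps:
V = 11 (V = -2*(-5) + 1 = 10 + 1 = 11)
C(a, K) = -2 + √(K² + a²) (C(a, K) = -2 + √(a² + K²) = -2 + √(K² + a²))
R(l) = -11 (R(l) = -1*11 = -11)
31297 - 25*R(C(5, 0))*(-13) = 31297 - 25*(-11)*(-13) = 31297 - (-275)*(-13) = 31297 - 1*3575 = 31297 - 3575 = 27722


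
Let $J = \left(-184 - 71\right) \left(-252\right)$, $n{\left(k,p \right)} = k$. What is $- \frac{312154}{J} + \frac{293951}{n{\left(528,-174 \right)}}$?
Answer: $\frac{91786637}{166320} \approx 551.87$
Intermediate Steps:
$J = 64260$ ($J = \left(-255\right) \left(-252\right) = 64260$)
$- \frac{312154}{J} + \frac{293951}{n{\left(528,-174 \right)}} = - \frac{312154}{64260} + \frac{293951}{528} = \left(-312154\right) \frac{1}{64260} + 293951 \cdot \frac{1}{528} = - \frac{9181}{1890} + \frac{293951}{528} = \frac{91786637}{166320}$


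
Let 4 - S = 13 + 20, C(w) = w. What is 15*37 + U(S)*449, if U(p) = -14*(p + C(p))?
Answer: 365143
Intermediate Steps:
S = -29 (S = 4 - (13 + 20) = 4 - 1*33 = 4 - 33 = -29)
U(p) = -28*p (U(p) = -14*(p + p) = -28*p)
15*37 + U(S)*449 = 15*37 - 28*(-29)*449 = 555 + 812*449 = 555 + 364588 = 365143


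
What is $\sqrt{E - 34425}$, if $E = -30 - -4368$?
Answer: $3 i \sqrt{3343} \approx 173.46 i$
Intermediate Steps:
$E = 4338$ ($E = -30 + 4368 = 4338$)
$\sqrt{E - 34425} = \sqrt{4338 - 34425} = \sqrt{-30087} = 3 i \sqrt{3343}$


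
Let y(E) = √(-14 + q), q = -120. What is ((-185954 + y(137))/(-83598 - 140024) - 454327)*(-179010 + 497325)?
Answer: -16169976482874300/111811 - 318315*I*√134/223622 ≈ -1.4462e+11 - 16.478*I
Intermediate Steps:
y(E) = I*√134 (y(E) = √(-14 - 120) = √(-134) = I*√134)
((-185954 + y(137))/(-83598 - 140024) - 454327)*(-179010 + 497325) = ((-185954 + I*√134)/(-83598 - 140024) - 454327)*(-179010 + 497325) = ((-185954 + I*√134)/(-223622) - 454327)*318315 = ((-185954 + I*√134)*(-1/223622) - 454327)*318315 = ((92977/111811 - I*√134/223622) - 454327)*318315 = (-50798663220/111811 - I*√134/223622)*318315 = -16169976482874300/111811 - 318315*I*√134/223622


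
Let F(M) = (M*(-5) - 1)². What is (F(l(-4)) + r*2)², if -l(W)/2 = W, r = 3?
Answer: 2845969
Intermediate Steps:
l(W) = -2*W
F(M) = (-1 - 5*M)² (F(M) = (-5*M - 1)² = (-1 - 5*M)²)
(F(l(-4)) + r*2)² = ((1 + 5*(-2*(-4)))² + 3*2)² = ((1 + 5*8)² + 6)² = ((1 + 40)² + 6)² = (41² + 6)² = (1681 + 6)² = 1687² = 2845969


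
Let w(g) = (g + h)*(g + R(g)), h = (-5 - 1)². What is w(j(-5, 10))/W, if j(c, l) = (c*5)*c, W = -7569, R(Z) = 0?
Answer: -20125/7569 ≈ -2.6589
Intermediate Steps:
h = 36 (h = (-6)² = 36)
j(c, l) = 5*c² (j(c, l) = (5*c)*c = 5*c²)
w(g) = g*(36 + g) (w(g) = (g + 36)*(g + 0) = (36 + g)*g = g*(36 + g))
w(j(-5, 10))/W = ((5*(-5)²)*(36 + 5*(-5)²))/(-7569) = ((5*25)*(36 + 5*25))*(-1/7569) = (125*(36 + 125))*(-1/7569) = (125*161)*(-1/7569) = 20125*(-1/7569) = -20125/7569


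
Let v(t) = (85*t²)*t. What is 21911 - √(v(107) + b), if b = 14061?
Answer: 21911 - 2*√26035679 ≈ 11706.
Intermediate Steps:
v(t) = 85*t³
21911 - √(v(107) + b) = 21911 - √(85*107³ + 14061) = 21911 - √(85*1225043 + 14061) = 21911 - √(104128655 + 14061) = 21911 - √104142716 = 21911 - 2*√26035679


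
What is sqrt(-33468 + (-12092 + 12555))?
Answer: I*sqrt(33005) ≈ 181.67*I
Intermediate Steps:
sqrt(-33468 + (-12092 + 12555)) = sqrt(-33468 + 463) = sqrt(-33005) = I*sqrt(33005)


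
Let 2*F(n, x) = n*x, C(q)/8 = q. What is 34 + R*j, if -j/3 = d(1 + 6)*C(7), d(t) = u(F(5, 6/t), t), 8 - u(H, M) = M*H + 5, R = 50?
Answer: 100834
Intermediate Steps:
C(q) = 8*q
F(n, x) = n*x/2 (F(n, x) = (n*x)/2 = n*x/2)
u(H, M) = 3 - H*M (u(H, M) = 8 - (M*H + 5) = 8 - (H*M + 5) = 8 - (5 + H*M) = 8 + (-5 - H*M) = 3 - H*M)
d(t) = -12 (d(t) = 3 - (½)*5*(6/t)*t = 3 - 15/t*t = 3 - 15 = -12)
j = 2016 (j = -(-36)*8*7 = -(-36)*56 = -3*(-672) = 2016)
34 + R*j = 34 + 50*2016 = 34 + 100800 = 100834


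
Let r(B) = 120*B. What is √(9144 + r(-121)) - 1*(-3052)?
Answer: 3052 + 16*I*√21 ≈ 3052.0 + 73.321*I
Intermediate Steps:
√(9144 + r(-121)) - 1*(-3052) = √(9144 + 120*(-121)) - 1*(-3052) = √(9144 - 14520) + 3052 = √(-5376) + 3052 = 16*I*√21 + 3052 = 3052 + 16*I*√21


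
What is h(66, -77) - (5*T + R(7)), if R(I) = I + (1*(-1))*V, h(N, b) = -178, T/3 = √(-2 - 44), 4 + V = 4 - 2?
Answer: -187 - 15*I*√46 ≈ -187.0 - 101.73*I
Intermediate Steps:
V = -2 (V = -4 + (4 - 2) = -4 + 2 = -2)
T = 3*I*√46 (T = 3*√(-2 - 44) = 3*√(-46) = 3*(I*√46) = 3*I*√46 ≈ 20.347*I)
R(I) = 2 + I (R(I) = I + (1*(-1))*(-2) = I - 1*(-2) = I + 2 = 2 + I)
h(66, -77) - (5*T + R(7)) = -178 - (5*(3*I*√46) + (2 + 7)) = -178 - (15*I*√46 + 9) = -178 - (9 + 15*I*√46) = -178 + (-9 - 15*I*√46) = -187 - 15*I*√46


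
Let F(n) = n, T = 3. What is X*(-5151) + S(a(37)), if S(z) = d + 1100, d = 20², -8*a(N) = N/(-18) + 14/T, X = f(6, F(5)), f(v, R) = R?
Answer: -24255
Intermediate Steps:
X = 5
a(N) = -7/12 + N/144 (a(N) = -(N/(-18) + 14/3)/8 = -(N*(-1/18) + 14*(⅓))/8 = -(-N/18 + 14/3)/8 = -(14/3 - N/18)/8 = -7/12 + N/144)
d = 400
S(z) = 1500 (S(z) = 400 + 1100 = 1500)
X*(-5151) + S(a(37)) = 5*(-5151) + 1500 = -25755 + 1500 = -24255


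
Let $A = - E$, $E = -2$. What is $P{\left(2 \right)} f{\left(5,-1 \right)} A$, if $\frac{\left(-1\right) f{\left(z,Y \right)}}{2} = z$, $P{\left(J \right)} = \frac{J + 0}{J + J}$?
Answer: $-10$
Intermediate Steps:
$P{\left(J \right)} = \frac{1}{2}$ ($P{\left(J \right)} = \frac{J}{2 J} = J \frac{1}{2 J} = \frac{1}{2}$)
$f{\left(z,Y \right)} = - 2 z$
$A = 2$ ($A = \left(-1\right) \left(-2\right) = 2$)
$P{\left(2 \right)} f{\left(5,-1 \right)} A = \frac{\left(-2\right) 5 \cdot 2}{2} = \frac{\left(-10\right) 2}{2} = \frac{1}{2} \left(-20\right) = -10$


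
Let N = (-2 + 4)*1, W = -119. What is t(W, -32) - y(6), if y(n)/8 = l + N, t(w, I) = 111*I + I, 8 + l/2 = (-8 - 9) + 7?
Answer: -3312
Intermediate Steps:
N = 2 (N = 2*1 = 2)
l = -36 (l = -16 + 2*((-8 - 9) + 7) = -16 + 2*(-17 + 7) = -16 + 2*(-10) = -16 - 20 = -36)
t(w, I) = 112*I
y(n) = -272 (y(n) = 8*(-36 + 2) = 8*(-34) = -272)
t(W, -32) - y(6) = 112*(-32) - 1*(-272) = -3584 + 272 = -3312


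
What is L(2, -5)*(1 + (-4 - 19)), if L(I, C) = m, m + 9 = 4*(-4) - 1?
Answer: 572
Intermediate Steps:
m = -26 (m = -9 + (4*(-4) - 1) = -9 + (-16 - 1) = -9 - 17 = -26)
L(I, C) = -26
L(2, -5)*(1 + (-4 - 19)) = -26*(1 + (-4 - 19)) = -26*(1 - 23) = -26*(-22) = 572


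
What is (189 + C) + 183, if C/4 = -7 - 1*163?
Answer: -308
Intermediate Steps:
C = -680 (C = 4*(-7 - 1*163) = 4*(-7 - 163) = 4*(-170) = -680)
(189 + C) + 183 = (189 - 680) + 183 = -491 + 183 = -308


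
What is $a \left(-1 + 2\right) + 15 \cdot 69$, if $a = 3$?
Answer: $1038$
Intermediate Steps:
$a \left(-1 + 2\right) + 15 \cdot 69 = 3 \left(-1 + 2\right) + 15 \cdot 69 = 3 \cdot 1 + 1035 = 3 + 1035 = 1038$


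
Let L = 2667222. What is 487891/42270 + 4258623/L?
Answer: 41147933417/3131763165 ≈ 13.139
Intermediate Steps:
487891/42270 + 4258623/L = 487891/42270 + 4258623/2667222 = 487891*(1/42270) + 4258623*(1/2667222) = 487891/42270 + 1419541/889074 = 41147933417/3131763165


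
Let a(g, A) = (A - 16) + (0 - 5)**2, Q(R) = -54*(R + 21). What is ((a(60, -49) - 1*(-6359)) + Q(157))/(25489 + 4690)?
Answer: -3293/30179 ≈ -0.10912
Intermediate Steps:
Q(R) = -1134 - 54*R (Q(R) = -54*(21 + R) = -1134 - 54*R)
a(g, A) = 9 + A (a(g, A) = (-16 + A) + (-5)**2 = (-16 + A) + 25 = 9 + A)
((a(60, -49) - 1*(-6359)) + Q(157))/(25489 + 4690) = (((9 - 49) - 1*(-6359)) + (-1134 - 54*157))/(25489 + 4690) = ((-40 + 6359) + (-1134 - 8478))/30179 = (6319 - 9612)*(1/30179) = -3293*1/30179 = -3293/30179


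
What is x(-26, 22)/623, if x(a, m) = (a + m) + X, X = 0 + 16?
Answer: 12/623 ≈ 0.019262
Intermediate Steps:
X = 16
x(a, m) = 16 + a + m (x(a, m) = (a + m) + 16 = 16 + a + m)
x(-26, 22)/623 = (16 - 26 + 22)/623 = 12*(1/623) = 12/623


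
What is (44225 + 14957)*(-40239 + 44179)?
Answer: 233177080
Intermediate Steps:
(44225 + 14957)*(-40239 + 44179) = 59182*3940 = 233177080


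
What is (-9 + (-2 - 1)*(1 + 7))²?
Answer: 1089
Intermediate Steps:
(-9 + (-2 - 1)*(1 + 7))² = (-9 - 3*8)² = (-9 - 24)² = (-33)² = 1089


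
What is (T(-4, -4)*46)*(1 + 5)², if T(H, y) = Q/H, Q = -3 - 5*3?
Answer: 7452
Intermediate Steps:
Q = -18 (Q = -3 - 1*15 = -3 - 15 = -18)
T(H, y) = -18/H
(T(-4, -4)*46)*(1 + 5)² = (-18/(-4)*46)*(1 + 5)² = (-18*(-¼)*46)*6² = ((9/2)*46)*36 = 207*36 = 7452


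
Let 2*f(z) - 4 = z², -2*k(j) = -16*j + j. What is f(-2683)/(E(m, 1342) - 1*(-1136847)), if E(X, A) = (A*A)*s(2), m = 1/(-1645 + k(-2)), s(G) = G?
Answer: 7198493/9477550 ≈ 0.75953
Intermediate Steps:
k(j) = 15*j/2 (k(j) = -(-16*j + j)/2 = -(-15)*j/2 = 15*j/2)
f(z) = 2 + z²/2
m = -1/1660 (m = 1/(-1645 + (15/2)*(-2)) = 1/(-1645 - 15) = 1/(-1660) = -1/1660 ≈ -0.00060241)
E(X, A) = 2*A² (E(X, A) = (A*A)*2 = A²*2 = 2*A²)
f(-2683)/(E(m, 1342) - 1*(-1136847)) = (2 + (½)*(-2683)²)/(2*1342² - 1*(-1136847)) = (2 + (½)*7198489)/(2*1800964 + 1136847) = (2 + 7198489/2)/(3601928 + 1136847) = (7198493/2)/4738775 = (7198493/2)*(1/4738775) = 7198493/9477550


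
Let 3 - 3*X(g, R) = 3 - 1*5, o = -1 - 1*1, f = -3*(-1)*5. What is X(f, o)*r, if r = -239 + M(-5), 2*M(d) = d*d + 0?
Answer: -755/2 ≈ -377.50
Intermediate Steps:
M(d) = d²/2 (M(d) = (d*d + 0)/2 = (d² + 0)/2 = d²/2)
r = -453/2 (r = -239 + (½)*(-5)² = -239 + (½)*25 = -239 + 25/2 = -453/2 ≈ -226.50)
f = 15 (f = 3*5 = 15)
o = -2 (o = -1 - 1 = -2)
X(g, R) = 5/3 (X(g, R) = 1 - (3 - 1*5)/3 = 1 - (3 - 5)/3 = 1 - ⅓*(-2) = 1 + ⅔ = 5/3)
X(f, o)*r = (5/3)*(-453/2) = -755/2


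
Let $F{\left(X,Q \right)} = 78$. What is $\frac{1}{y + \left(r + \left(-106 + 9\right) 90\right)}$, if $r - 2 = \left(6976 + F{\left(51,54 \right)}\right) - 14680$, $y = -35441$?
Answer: $- \frac{1}{51795} \approx -1.9307 \cdot 10^{-5}$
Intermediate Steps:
$r = -7624$ ($r = 2 + \left(\left(6976 + 78\right) - 14680\right) = 2 + \left(7054 - 14680\right) = 2 - 7626 = -7624$)
$\frac{1}{y + \left(r + \left(-106 + 9\right) 90\right)} = \frac{1}{-35441 + \left(-7624 + \left(-106 + 9\right) 90\right)} = \frac{1}{-35441 - 16354} = \frac{1}{-51795} = - \frac{1}{51795}$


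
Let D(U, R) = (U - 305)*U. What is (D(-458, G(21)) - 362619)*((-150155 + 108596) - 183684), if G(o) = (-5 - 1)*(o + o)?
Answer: 2965324095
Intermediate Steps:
G(o) = -12*o
D(U, R) = U*(-305 + U) (D(U, R) = (-305 + U)*U = U*(-305 + U))
(D(-458, G(21)) - 362619)*((-150155 + 108596) - 183684) = (-458*(-305 - 458) - 362619)*((-150155 + 108596) - 183684) = (-458*(-763) - 362619)*(-41559 - 183684) = (349454 - 362619)*(-225243) = -13165*(-225243) = 2965324095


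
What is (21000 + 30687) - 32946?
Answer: 18741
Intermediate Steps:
(21000 + 30687) - 32946 = 51687 - 32946 = 18741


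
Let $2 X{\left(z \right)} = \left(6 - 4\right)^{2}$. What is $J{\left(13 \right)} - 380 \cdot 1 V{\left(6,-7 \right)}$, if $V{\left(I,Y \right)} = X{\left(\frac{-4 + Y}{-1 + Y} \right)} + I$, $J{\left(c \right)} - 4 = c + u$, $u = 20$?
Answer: $-3003$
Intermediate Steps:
$X{\left(z \right)} = 2$ ($X{\left(z \right)} = \frac{\left(6 - 4\right)^{2}}{2} = \frac{2^{2}}{2} = \frac{1}{2} \cdot 4 = 2$)
$J{\left(c \right)} = 24 + c$ ($J{\left(c \right)} = 4 + \left(c + 20\right) = 4 + \left(20 + c\right) = 24 + c$)
$V{\left(I,Y \right)} = 2 + I$
$J{\left(13 \right)} - 380 \cdot 1 V{\left(6,-7 \right)} = \left(24 + 13\right) - 380 \cdot 1 \left(2 + 6\right) = 37 - 380 \cdot 1 \cdot 8 = 37 - 3040 = -3003$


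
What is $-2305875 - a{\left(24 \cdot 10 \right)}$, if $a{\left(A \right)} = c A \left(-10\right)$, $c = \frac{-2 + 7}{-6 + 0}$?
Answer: $-2307875$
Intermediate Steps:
$c = - \frac{5}{6}$ ($c = \frac{5}{-6} = 5 \left(- \frac{1}{6}\right) = - \frac{5}{6} \approx -0.83333$)
$a{\left(A \right)} = \frac{25 A}{3}$ ($a{\left(A \right)} = - \frac{5 A}{6} \left(-10\right) = \frac{25 A}{3}$)
$-2305875 - a{\left(24 \cdot 10 \right)} = -2305875 - \frac{25 \cdot 24 \cdot 10}{3} = -2305875 - \frac{25}{3} \cdot 240 = -2305875 - 2000 = -2307875$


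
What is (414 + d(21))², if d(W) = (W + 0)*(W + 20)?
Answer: 1625625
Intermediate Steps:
d(W) = W*(20 + W)
(414 + d(21))² = (414 + 21*(20 + 21))² = (414 + 21*41)² = (414 + 861)² = 1275² = 1625625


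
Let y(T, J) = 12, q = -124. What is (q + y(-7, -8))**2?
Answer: 12544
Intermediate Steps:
(q + y(-7, -8))**2 = (-124 + 12)**2 = (-112)**2 = 12544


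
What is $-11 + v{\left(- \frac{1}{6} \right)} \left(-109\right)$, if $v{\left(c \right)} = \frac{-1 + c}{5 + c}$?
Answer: $\frac{444}{29} \approx 15.31$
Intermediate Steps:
$v{\left(c \right)} = \frac{-1 + c}{5 + c}$
$-11 + v{\left(- \frac{1}{6} \right)} \left(-109\right) = -11 + \frac{-1 - \frac{1}{6}}{5 - \frac{1}{6}} \left(-109\right) = -11 + \frac{1}{\frac{29}{6}} \left(- \frac{7}{6}\right) \left(-109\right) = -11 + \frac{6}{29} \left(- \frac{7}{6}\right) \left(-109\right) = -11 - - \frac{763}{29} = -11 + \frac{763}{29} = \frac{444}{29}$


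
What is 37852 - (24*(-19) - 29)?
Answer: 38337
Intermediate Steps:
37852 - (24*(-19) - 29) = 37852 - (-456 - 29) = 37852 - 1*(-485) = 37852 + 485 = 38337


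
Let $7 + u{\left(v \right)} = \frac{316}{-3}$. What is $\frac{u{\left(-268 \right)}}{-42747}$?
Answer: $\frac{337}{128241} \approx 0.0026279$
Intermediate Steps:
$u{\left(v \right)} = - \frac{337}{3}$ ($u{\left(v \right)} = -7 + \frac{316}{-3} = -7 + 316 \left(- \frac{1}{3}\right) = -7 - \frac{316}{3} = - \frac{337}{3}$)
$\frac{u{\left(-268 \right)}}{-42747} = - \frac{337}{3 \left(-42747\right)} = \left(- \frac{337}{3}\right) \left(- \frac{1}{42747}\right) = \frac{337}{128241}$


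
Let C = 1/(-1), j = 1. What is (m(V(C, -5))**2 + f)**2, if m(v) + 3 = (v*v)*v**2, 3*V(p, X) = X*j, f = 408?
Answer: 7968267587344/43046721 ≈ 1.8511e+5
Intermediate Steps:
C = -1
V(p, X) = X/3 (V(p, X) = (X*1)/3 = X/3)
m(v) = -3 + v**4 (m(v) = -3 + (v*v)*v**2 = -3 + v**2*v**2 = -3 + v**4)
(m(V(C, -5))**2 + f)**2 = ((-3 + ((1/3)*(-5))**4)**2 + 408)**2 = ((-3 + (-5/3)**4)**2 + 408)**2 = ((-3 + 625/81)**2 + 408)**2 = ((382/81)**2 + 408)**2 = (145924/6561 + 408)**2 = (2822812/6561)**2 = 7968267587344/43046721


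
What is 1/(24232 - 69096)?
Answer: -1/44864 ≈ -2.2290e-5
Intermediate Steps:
1/(24232 - 69096) = 1/(-44864) = -1/44864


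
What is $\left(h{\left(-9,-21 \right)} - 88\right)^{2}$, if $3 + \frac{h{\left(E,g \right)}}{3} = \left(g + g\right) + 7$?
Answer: $40804$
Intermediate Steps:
$h{\left(E,g \right)} = 12 + 6 g$ ($h{\left(E,g \right)} = -9 + 3 \left(\left(g + g\right) + 7\right) = -9 + 3 \left(2 g + 7\right) = -9 + 3 \left(7 + 2 g\right) = -9 + \left(21 + 6 g\right) = 12 + 6 g$)
$\left(h{\left(-9,-21 \right)} - 88\right)^{2} = \left(\left(12 + 6 \left(-21\right)\right) - 88\right)^{2} = \left(\left(12 - 126\right) - 88\right)^{2} = \left(-114 - 88\right)^{2} = \left(-202\right)^{2} = 40804$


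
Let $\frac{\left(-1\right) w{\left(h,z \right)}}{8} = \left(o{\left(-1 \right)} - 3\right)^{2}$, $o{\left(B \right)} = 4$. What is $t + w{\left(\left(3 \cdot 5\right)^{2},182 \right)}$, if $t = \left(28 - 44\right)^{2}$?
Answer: $248$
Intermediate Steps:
$t = 256$ ($t = \left(-16\right)^{2} = 256$)
$w{\left(h,z \right)} = -8$ ($w{\left(h,z \right)} = - 8 \left(4 - 3\right)^{2} = - 8 \cdot 1^{2} = \left(-8\right) 1 = -8$)
$t + w{\left(\left(3 \cdot 5\right)^{2},182 \right)} = 256 - 8 = 248$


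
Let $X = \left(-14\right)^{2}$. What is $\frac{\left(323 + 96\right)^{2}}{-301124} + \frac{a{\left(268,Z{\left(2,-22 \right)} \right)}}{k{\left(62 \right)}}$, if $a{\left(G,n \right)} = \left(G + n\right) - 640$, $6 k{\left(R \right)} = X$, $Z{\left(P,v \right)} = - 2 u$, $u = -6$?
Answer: $- \frac{171209449}{14755076} \approx -11.603$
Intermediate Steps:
$Z{\left(P,v \right)} = 12$ ($Z{\left(P,v \right)} = \left(-2\right) \left(-6\right) = 12$)
$X = 196$
$k{\left(R \right)} = \frac{98}{3}$ ($k{\left(R \right)} = \frac{1}{6} \cdot 196 = \frac{98}{3}$)
$a{\left(G,n \right)} = -640 + G + n$
$\frac{\left(323 + 96\right)^{2}}{-301124} + \frac{a{\left(268,Z{\left(2,-22 \right)} \right)}}{k{\left(62 \right)}} = \frac{\left(323 + 96\right)^{2}}{-301124} + \frac{-640 + 268 + 12}{\frac{98}{3}} = 419^{2} \left(- \frac{1}{301124}\right) - \frac{540}{49} = 175561 \left(- \frac{1}{301124}\right) - \frac{540}{49} = - \frac{175561}{301124} - \frac{540}{49} = - \frac{171209449}{14755076}$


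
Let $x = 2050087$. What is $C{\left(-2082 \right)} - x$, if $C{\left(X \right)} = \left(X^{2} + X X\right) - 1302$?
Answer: $6618059$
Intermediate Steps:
$C{\left(X \right)} = -1302 + 2 X^{2}$ ($C{\left(X \right)} = \left(X^{2} + X^{2}\right) - 1302 = 2 X^{2} - 1302 = -1302 + 2 X^{2}$)
$C{\left(-2082 \right)} - x = \left(-1302 + 2 \left(-2082\right)^{2}\right) - 2050087 = \left(-1302 + 2 \cdot 4334724\right) - 2050087 = \left(-1302 + 8669448\right) - 2050087 = 8668146 - 2050087 = 6618059$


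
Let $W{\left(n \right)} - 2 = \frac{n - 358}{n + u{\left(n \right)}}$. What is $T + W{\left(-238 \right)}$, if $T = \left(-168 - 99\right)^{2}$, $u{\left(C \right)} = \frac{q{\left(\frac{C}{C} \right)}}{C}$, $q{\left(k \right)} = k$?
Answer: $\frac{4038420543}{56645} \approx 71294.0$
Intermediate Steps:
$u{\left(C \right)} = \frac{1}{C}$ ($u{\left(C \right)} = \frac{C \frac{1}{C}}{C} = 1 \frac{1}{C} = \frac{1}{C}$)
$W{\left(n \right)} = 2 + \frac{-358 + n}{n + \frac{1}{n}}$ ($W{\left(n \right)} = 2 + \frac{n - 358}{n + \frac{1}{n}} = 2 + \frac{-358 + n}{n + \frac{1}{n}}$)
$T = 71289$ ($T = \left(-267\right)^{2} = 71289$)
$T + W{\left(-238 \right)} = 71289 + \frac{2 - 238 \left(-358 + 3 \left(-238\right)\right)}{1 + \left(-238\right)^{2}} = 71289 + \frac{2 - 238 \left(-358 - 714\right)}{1 + 56644} = 71289 + \frac{2 - -255136}{56645} = 71289 + \frac{2 + 255136}{56645} = 71289 + \frac{1}{56645} \cdot 255138 = 71289 + \frac{255138}{56645} = \frac{4038420543}{56645}$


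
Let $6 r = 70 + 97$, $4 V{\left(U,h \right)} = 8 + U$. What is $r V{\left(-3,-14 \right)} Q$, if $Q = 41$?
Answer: $\frac{34235}{24} \approx 1426.5$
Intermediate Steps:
$V{\left(U,h \right)} = 2 + \frac{U}{4}$ ($V{\left(U,h \right)} = \frac{8 + U}{4} = 2 + \frac{U}{4}$)
$r = \frac{167}{6}$ ($r = \frac{70 + 97}{6} = \frac{1}{6} \cdot 167 = \frac{167}{6} \approx 27.833$)
$r V{\left(-3,-14 \right)} Q = \frac{167 \left(2 + \frac{1}{4} \left(-3\right)\right)}{6} \cdot 41 = \frac{167 \left(2 - \frac{3}{4}\right)}{6} \cdot 41 = \frac{167}{6} \cdot \frac{5}{4} \cdot 41 = \frac{835}{24} \cdot 41 = \frac{34235}{24}$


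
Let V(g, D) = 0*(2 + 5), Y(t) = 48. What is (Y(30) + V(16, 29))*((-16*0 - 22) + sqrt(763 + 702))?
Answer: -1056 + 48*sqrt(1465) ≈ 781.21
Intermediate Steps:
V(g, D) = 0 (V(g, D) = 0*7 = 0)
(Y(30) + V(16, 29))*((-16*0 - 22) + sqrt(763 + 702)) = (48 + 0)*((-16*0 - 22) + sqrt(763 + 702)) = 48*((0 - 22) + sqrt(1465)) = 48*(-22 + sqrt(1465)) = -1056 + 48*sqrt(1465)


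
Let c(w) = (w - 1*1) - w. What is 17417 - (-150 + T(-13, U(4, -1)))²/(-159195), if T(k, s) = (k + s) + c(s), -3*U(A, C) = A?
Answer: 24954539851/1432755 ≈ 17417.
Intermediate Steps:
U(A, C) = -A/3
c(w) = -1 (c(w) = (w - 1) - w = (-1 + w) - w = -1)
T(k, s) = -1 + k + s (T(k, s) = (k + s) - 1 = -1 + k + s)
17417 - (-150 + T(-13, U(4, -1)))²/(-159195) = 17417 - (-150 + (-1 - 13 - ⅓*4))²/(-159195) = 17417 - (-150 + (-1 - 13 - 4/3))²*(-1)/159195 = 17417 - (-150 - 46/3)²*(-1)/159195 = 17417 - (-496/3)²*(-1)/159195 = 17417 - 246016*(-1)/(9*159195) = 17417 - 1*(-246016/1432755) = 17417 + 246016/1432755 = 24954539851/1432755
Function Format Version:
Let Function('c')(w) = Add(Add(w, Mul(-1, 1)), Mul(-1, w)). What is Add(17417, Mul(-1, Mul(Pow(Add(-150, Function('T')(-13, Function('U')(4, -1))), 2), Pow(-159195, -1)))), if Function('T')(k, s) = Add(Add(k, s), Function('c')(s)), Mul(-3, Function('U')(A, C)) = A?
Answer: Rational(24954539851, 1432755) ≈ 17417.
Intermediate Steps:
Function('U')(A, C) = Mul(Rational(-1, 3), A)
Function('c')(w) = -1 (Function('c')(w) = Add(Add(w, -1), Mul(-1, w)) = Add(Add(-1, w), Mul(-1, w)) = -1)
Function('T')(k, s) = Add(-1, k, s) (Function('T')(k, s) = Add(Add(k, s), -1) = Add(-1, k, s))
Add(17417, Mul(-1, Mul(Pow(Add(-150, Function('T')(-13, Function('U')(4, -1))), 2), Pow(-159195, -1)))) = Add(17417, Mul(-1, Mul(Pow(Add(-150, Add(-1, -13, Mul(Rational(-1, 3), 4))), 2), Pow(-159195, -1)))) = Add(17417, Mul(-1, Mul(Pow(Add(-150, Add(-1, -13, Rational(-4, 3))), 2), Rational(-1, 159195)))) = Add(17417, Mul(-1, Mul(Pow(Add(-150, Rational(-46, 3)), 2), Rational(-1, 159195)))) = Add(17417, Mul(-1, Mul(Pow(Rational(-496, 3), 2), Rational(-1, 159195)))) = Add(17417, Mul(-1, Mul(Rational(246016, 9), Rational(-1, 159195)))) = Add(17417, Mul(-1, Rational(-246016, 1432755))) = Add(17417, Rational(246016, 1432755)) = Rational(24954539851, 1432755)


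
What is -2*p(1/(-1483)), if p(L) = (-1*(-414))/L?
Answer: 1227924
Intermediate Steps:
p(L) = 414/L
-2*p(1/(-1483)) = -828/(1/(-1483)) = -828/(-1/1483) = -828*(-1483) = -2*(-613962) = 1227924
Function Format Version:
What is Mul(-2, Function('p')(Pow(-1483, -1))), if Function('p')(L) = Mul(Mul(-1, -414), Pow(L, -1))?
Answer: 1227924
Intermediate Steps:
Function('p')(L) = Mul(414, Pow(L, -1))
Mul(-2, Function('p')(Pow(-1483, -1))) = Mul(-2, Mul(414, Pow(Pow(-1483, -1), -1))) = Mul(-2, Mul(414, Pow(Rational(-1, 1483), -1))) = Mul(-2, Mul(414, -1483)) = Mul(-2, -613962) = 1227924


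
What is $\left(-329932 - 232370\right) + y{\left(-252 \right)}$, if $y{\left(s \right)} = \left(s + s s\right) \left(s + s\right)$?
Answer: $-32441310$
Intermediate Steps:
$y{\left(s \right)} = 2 s \left(s + s^{2}\right)$ ($y{\left(s \right)} = \left(s + s^{2}\right) 2 s = 2 s \left(s + s^{2}\right)$)
$\left(-329932 - 232370\right) + y{\left(-252 \right)} = \left(-329932 - 232370\right) + 2 \left(-252\right)^{2} \left(1 - 252\right) = -562302 + 2 \cdot 63504 \left(-251\right) = -562302 - 31879008 = -32441310$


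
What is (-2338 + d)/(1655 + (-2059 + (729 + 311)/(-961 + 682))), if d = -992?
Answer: 464535/56878 ≈ 8.1672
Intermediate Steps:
(-2338 + d)/(1655 + (-2059 + (729 + 311)/(-961 + 682))) = (-2338 - 992)/(1655 + (-2059 + (729 + 311)/(-961 + 682))) = -3330/(1655 + (-2059 + 1040/(-279))) = -3330/(1655 + (-2059 + 1040*(-1/279))) = -3330/(1655 + (-2059 - 1040/279)) = -3330/(1655 - 575501/279) = -3330/(-113756/279) = -3330*(-279/113756) = 464535/56878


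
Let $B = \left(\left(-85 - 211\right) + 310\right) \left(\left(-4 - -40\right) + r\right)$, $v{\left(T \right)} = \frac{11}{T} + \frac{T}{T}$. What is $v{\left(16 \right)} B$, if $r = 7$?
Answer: $\frac{8127}{8} \approx 1015.9$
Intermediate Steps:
$v{\left(T \right)} = 1 + \frac{11}{T}$ ($v{\left(T \right)} = \frac{11}{T} + 1 = 1 + \frac{11}{T}$)
$B = 602$ ($B = \left(\left(-85 - 211\right) + 310\right) \left(\left(-4 - -40\right) + 7\right) = \left(-296 + 310\right) \left(\left(-4 + 40\right) + 7\right) = 14 \left(36 + 7\right) = 14 \cdot 43 = 602$)
$v{\left(16 \right)} B = \frac{11 + 16}{16} \cdot 602 = \frac{1}{16} \cdot 27 \cdot 602 = \frac{27}{16} \cdot 602 = \frac{8127}{8}$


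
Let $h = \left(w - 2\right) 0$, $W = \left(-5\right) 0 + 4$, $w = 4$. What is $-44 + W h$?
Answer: $-44$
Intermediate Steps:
$W = 4$ ($W = 0 + 4 = 4$)
$h = 0$ ($h = \left(4 - 2\right) 0 = 2 \cdot 0 = 0$)
$-44 + W h = -44 + 4 \cdot 0 = -44 + 0 = -44$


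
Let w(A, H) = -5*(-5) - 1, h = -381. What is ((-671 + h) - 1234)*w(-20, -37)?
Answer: -54864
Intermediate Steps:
w(A, H) = 24 (w(A, H) = 25 - 1 = 24)
((-671 + h) - 1234)*w(-20, -37) = ((-671 - 381) - 1234)*24 = (-1052 - 1234)*24 = -2286*24 = -54864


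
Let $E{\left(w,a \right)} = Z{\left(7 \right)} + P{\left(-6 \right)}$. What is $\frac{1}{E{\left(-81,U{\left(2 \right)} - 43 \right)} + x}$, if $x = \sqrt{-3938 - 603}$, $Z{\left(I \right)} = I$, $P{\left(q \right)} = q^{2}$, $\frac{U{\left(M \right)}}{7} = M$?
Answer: $\frac{43}{6390} - \frac{i \sqrt{4541}}{6390} \approx 0.0067293 - 0.010546 i$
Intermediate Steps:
$U{\left(M \right)} = 7 M$
$x = i \sqrt{4541}$ ($x = \sqrt{-4541} = i \sqrt{4541} \approx 67.387 i$)
$E{\left(w,a \right)} = 43$ ($E{\left(w,a \right)} = 7 + \left(-6\right)^{2} = 7 + 36 = 43$)
$\frac{1}{E{\left(-81,U{\left(2 \right)} - 43 \right)} + x} = \frac{1}{43 + i \sqrt{4541}}$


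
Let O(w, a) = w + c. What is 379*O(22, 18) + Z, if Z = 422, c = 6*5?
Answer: 20130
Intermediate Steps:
c = 30
O(w, a) = 30 + w (O(w, a) = w + 30 = 30 + w)
379*O(22, 18) + Z = 379*(30 + 22) + 422 = 379*52 + 422 = 19708 + 422 = 20130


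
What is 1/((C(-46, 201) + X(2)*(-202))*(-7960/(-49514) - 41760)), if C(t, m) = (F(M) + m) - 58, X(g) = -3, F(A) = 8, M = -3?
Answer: -24757/782623193380 ≈ -3.1633e-8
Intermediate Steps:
C(t, m) = -50 + m (C(t, m) = (8 + m) - 58 = -50 + m)
1/((C(-46, 201) + X(2)*(-202))*(-7960/(-49514) - 41760)) = 1/(((-50 + 201) - 3*(-202))*(-7960/(-49514) - 41760)) = 1/((151 + 606)*(-7960*(-1/49514) - 41760)) = 1/(757*(3980/24757 - 41760)) = 1/(757*(-1033848340/24757)) = 1/(-782623193380/24757) = -24757/782623193380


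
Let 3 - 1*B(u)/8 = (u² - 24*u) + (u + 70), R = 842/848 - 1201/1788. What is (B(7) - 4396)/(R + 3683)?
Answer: -764935008/698092505 ≈ -1.0958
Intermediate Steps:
R = 60881/189528 (R = 842*(1/848) - 1201*1/1788 = 421/424 - 1201/1788 = 60881/189528 ≈ 0.32122)
B(u) = -536 - 8*u² + 184*u (B(u) = 24 - 8*((u² - 24*u) + (u + 70)) = 24 - 8*((u² - 24*u) + (70 + u)) = 24 - 8*(70 + u² - 23*u) = 24 + (-560 - 8*u² + 184*u) = -536 - 8*u² + 184*u)
(B(7) - 4396)/(R + 3683) = ((-536 - 8*7² + 184*7) - 4396)/(60881/189528 + 3683) = ((-536 - 8*49 + 1288) - 4396)/(698092505/189528) = ((-536 - 392 + 1288) - 4396)*(189528/698092505) = (360 - 4396)*(189528/698092505) = -4036*189528/698092505 = -764935008/698092505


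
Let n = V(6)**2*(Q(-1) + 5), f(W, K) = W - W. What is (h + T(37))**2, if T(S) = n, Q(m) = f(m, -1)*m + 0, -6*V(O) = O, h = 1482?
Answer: 2211169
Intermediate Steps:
V(O) = -O/6
f(W, K) = 0
Q(m) = 0 (Q(m) = 0*m + 0 = 0 + 0 = 0)
n = 5 (n = (-1/6*6)**2*(0 + 5) = (-1)**2*5 = 1*5 = 5)
T(S) = 5
(h + T(37))**2 = (1482 + 5)**2 = 1487**2 = 2211169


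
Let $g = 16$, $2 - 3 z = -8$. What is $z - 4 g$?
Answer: $- \frac{182}{3} \approx -60.667$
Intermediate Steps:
$z = \frac{10}{3}$ ($z = \frac{2}{3} - - \frac{8}{3} = \frac{2}{3} + \frac{8}{3} = \frac{10}{3} \approx 3.3333$)
$z - 4 g = \frac{10}{3} - 64 = - \frac{182}{3}$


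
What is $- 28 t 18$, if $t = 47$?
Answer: $-23688$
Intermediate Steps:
$- 28 t 18 = \left(-28\right) 47 \cdot 18 = \left(-1316\right) 18 = -23688$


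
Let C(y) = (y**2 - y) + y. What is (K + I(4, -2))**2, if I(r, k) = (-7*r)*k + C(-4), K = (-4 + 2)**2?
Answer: 5776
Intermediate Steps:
K = 4 (K = (-2)**2 = 4)
C(y) = y**2
I(r, k) = 16 - 7*k*r (I(r, k) = (-7*r)*k + (-4)**2 = -7*k*r + 16 = 16 - 7*k*r)
(K + I(4, -2))**2 = (4 + (16 - 7*(-2)*4))**2 = (4 + (16 + 56))**2 = (4 + 72)**2 = 76**2 = 5776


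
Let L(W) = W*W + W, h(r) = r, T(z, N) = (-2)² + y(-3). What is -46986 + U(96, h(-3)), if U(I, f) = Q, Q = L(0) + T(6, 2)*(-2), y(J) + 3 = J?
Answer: -46982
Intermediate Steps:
y(J) = -3 + J
T(z, N) = -2 (T(z, N) = (-2)² + (-3 - 3) = 4 - 6 = -2)
L(W) = W + W² (L(W) = W² + W = W + W²)
Q = 4 (Q = 0*(1 + 0) - 2*(-2) = 0*1 + 4 = 0 + 4 = 4)
U(I, f) = 4
-46986 + U(96, h(-3)) = -46986 + 4 = -46982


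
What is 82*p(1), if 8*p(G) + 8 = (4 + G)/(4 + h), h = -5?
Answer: -533/4 ≈ -133.25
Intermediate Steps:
p(G) = -3/2 - G/8 (p(G) = -1 + ((4 + G)/(4 - 5))/8 = -1 + ((4 + G)/(-1))/8 = -1 + ((4 + G)*(-1))/8 = -1 + (-4 - G)/8 = -1 + (-1/2 - G/8) = -3/2 - G/8)
82*p(1) = 82*(-3/2 - 1/8*1) = 82*(-3/2 - 1/8) = 82*(-13/8) = -533/4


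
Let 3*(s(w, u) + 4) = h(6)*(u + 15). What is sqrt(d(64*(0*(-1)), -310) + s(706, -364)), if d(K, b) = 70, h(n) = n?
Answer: 2*I*sqrt(158) ≈ 25.14*I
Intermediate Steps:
s(w, u) = 26 + 2*u (s(w, u) = -4 + (6*(u + 15))/3 = -4 + (6*(15 + u))/3 = -4 + (90 + 6*u)/3 = -4 + (30 + 2*u) = 26 + 2*u)
sqrt(d(64*(0*(-1)), -310) + s(706, -364)) = sqrt(70 + (26 + 2*(-364))) = sqrt(70 + (26 - 728)) = sqrt(70 - 702) = sqrt(-632) = 2*I*sqrt(158)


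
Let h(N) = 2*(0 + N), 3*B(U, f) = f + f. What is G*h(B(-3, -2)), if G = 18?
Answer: -48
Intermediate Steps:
B(U, f) = 2*f/3 (B(U, f) = (f + f)/3 = (2*f)/3 = 2*f/3)
h(N) = 2*N
G*h(B(-3, -2)) = 18*(2*((⅔)*(-2))) = 18*(2*(-4/3)) = 18*(-8/3) = -48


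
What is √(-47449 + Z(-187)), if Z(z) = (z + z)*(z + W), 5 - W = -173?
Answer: I*√44083 ≈ 209.96*I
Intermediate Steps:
W = 178 (W = 5 - 1*(-173) = 5 + 173 = 178)
Z(z) = 2*z*(178 + z) (Z(z) = (z + z)*(z + 178) = (2*z)*(178 + z) = 2*z*(178 + z))
√(-47449 + Z(-187)) = √(-47449 + 2*(-187)*(178 - 187)) = √(-47449 + 2*(-187)*(-9)) = √(-47449 + 3366) = √(-44083) = I*√44083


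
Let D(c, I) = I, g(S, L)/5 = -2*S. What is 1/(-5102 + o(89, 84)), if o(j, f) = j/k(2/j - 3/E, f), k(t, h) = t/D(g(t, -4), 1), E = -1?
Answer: -269/1364517 ≈ -0.00019714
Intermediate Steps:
g(S, L) = -10*S (g(S, L) = 5*(-2*S) = -10*S)
k(t, h) = t (k(t, h) = t/1 = t*1 = t)
o(j, f) = j/(3 + 2/j) (o(j, f) = j/(2/j - 3/(-1)) = j/(2/j - 3*(-1)) = j/(2/j + 3) = j/(3 + 2/j))
1/(-5102 + o(89, 84)) = 1/(-5102 + 89²/(2 + 3*89)) = 1/(-5102 + 7921/(2 + 267)) = 1/(-5102 + 7921/269) = 1/(-1364517/269) = -269/1364517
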